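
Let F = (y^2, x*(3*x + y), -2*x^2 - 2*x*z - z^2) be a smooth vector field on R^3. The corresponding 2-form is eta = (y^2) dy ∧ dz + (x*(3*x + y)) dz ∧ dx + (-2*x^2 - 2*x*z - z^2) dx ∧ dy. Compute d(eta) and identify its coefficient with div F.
d(eta) = (-x - 2*z) dx ∧ dy ∧ dz; div F = -x - 2*z

For a 2-form in R^3 of the form above, applying d gives a 3-form with coefficient ∂P/∂x + ∂Q/∂y + ∂R/∂z:
  ∂P/∂x = 0
  ∂Q/∂y = x
  ∂R/∂z = -2*x - 2*z
Sum = -x - 2*z, which is exactly div F.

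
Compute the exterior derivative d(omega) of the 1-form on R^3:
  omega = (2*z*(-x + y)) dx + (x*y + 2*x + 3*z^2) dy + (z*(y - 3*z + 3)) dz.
d(omega) = (y - 2*z + 2) dx ∧ dy + (2*x - 2*y) dx ∧ dz + (-5*z) dy ∧ dz

For a 1-form omega = sum_i f_i dx_i, the exterior derivative is
  d(omega) = sum_{i < j} (∂f_j/∂x_i - ∂f_i/∂x_j) dx_i ∧ dx_j.
  coefficient of dx ∧ dy: ∂f_2/∂x - ∂f_1/∂y = ∂(x*y + 2*x + 3*z^2)/∂x - ∂(2*z*(-x + y))/∂y = y - 2*z + 2
  coefficient of dx ∧ dz: ∂f_3/∂x - ∂f_1/∂z = ∂(z*(y - 3*z + 3))/∂x - ∂(2*z*(-x + y))/∂z = 2*x - 2*y
  coefficient of dy ∧ dz: ∂f_3/∂y - ∂f_2/∂z = ∂(z*(y - 3*z + 3))/∂y - ∂(x*y + 2*x + 3*z^2)/∂z = -5*z
Assembling: d(omega) = (y - 2*z + 2) dx ∧ dy + (2*x - 2*y) dx ∧ dz + (-5*z) dy ∧ dz.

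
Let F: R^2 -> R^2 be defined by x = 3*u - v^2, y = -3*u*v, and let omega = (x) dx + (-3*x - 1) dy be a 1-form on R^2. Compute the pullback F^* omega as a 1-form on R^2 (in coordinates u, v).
F^* omega = (27*u*v + 9*u - 9*v^3 - 3*v^2 + 3*v) du + (27*u^2 - 9*u*v^2 - 6*u*v + 3*u + 2*v^3) dv

Using F^*(f dg) = (f ∘ F) d(g ∘ F), substitute each coordinate x_i by F_i(u, v) in f_i, and replace dx_i by d F_i = (∂F_i/∂u) du + (∂F_i/∂v) dv.
  For the x component: f_1(F) = 3*u - v^2; d F_1 = (3) du + (-2*v) dv
  For the y component: f_2(F) = -9*u + 3*v^2 - 1; d F_2 = (-3*v) du + (-3*u) dv
Combining and collecting du, dv coefficients:
  coeff of du: 27*u*v + 9*u - 9*v^3 - 3*v^2 + 3*v
  coeff of dv: 27*u^2 - 9*u*v^2 - 6*u*v + 3*u + 2*v^3
F^* omega = (27*u*v + 9*u - 9*v^3 - 3*v^2 + 3*v) du + (27*u^2 - 9*u*v^2 - 6*u*v + 3*u + 2*v^3) dv.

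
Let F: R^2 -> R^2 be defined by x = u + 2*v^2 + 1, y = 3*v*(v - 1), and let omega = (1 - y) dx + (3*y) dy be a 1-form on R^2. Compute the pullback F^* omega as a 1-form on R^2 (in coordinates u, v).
F^* omega = (-3*v^2 + 3*v + 1) du + (v*(42*v^2 - 69*v + 31)) dv

Using F^*(f dg) = (f ∘ F) d(g ∘ F), substitute each coordinate x_i by F_i(u, v) in f_i, and replace dx_i by d F_i = (∂F_i/∂u) du + (∂F_i/∂v) dv.
  For the x component: f_1(F) = -3*v^2 + 3*v + 1; d F_1 = (1) du + (4*v) dv
  For the y component: f_2(F) = 9*v*(v - 1); d F_2 = (0) du + (6*v - 3) dv
Combining and collecting du, dv coefficients:
  coeff of du: -3*v^2 + 3*v + 1
  coeff of dv: v*(42*v^2 - 69*v + 31)
F^* omega = (-3*v^2 + 3*v + 1) du + (v*(42*v^2 - 69*v + 31)) dv.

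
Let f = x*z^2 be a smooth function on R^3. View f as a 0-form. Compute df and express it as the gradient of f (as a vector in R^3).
df = (z^2) dx + (0) dy + (2*x*z) dz; grad f = (z^2, 0, 2*x*z)

For a 0-form f, d f = (∂f/∂x) dx + (∂f/∂y) dy + (∂f/∂z) dz. The components of the vector representation are exactly the entries of grad f in Cartesian coordinates:
  ∂f/∂x = z^2
  ∂f/∂y = 0
  ∂f/∂z = 2*x*z.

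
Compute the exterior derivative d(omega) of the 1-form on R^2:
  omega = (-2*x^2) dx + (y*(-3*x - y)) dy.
d(omega) = (-3*y) dx ∧ dy

For a 1-form omega = sum_i f_i dx_i, the exterior derivative is
  d(omega) = sum_{i < j} (∂f_j/∂x_i - ∂f_i/∂x_j) dx_i ∧ dx_j.
  coefficient of dx ∧ dy: ∂f_2/∂x - ∂f_1/∂y = ∂(y*(-3*x - y))/∂x - ∂(-2*x^2)/∂y = -3*y
Assembling: d(omega) = (-3*y) dx ∧ dy.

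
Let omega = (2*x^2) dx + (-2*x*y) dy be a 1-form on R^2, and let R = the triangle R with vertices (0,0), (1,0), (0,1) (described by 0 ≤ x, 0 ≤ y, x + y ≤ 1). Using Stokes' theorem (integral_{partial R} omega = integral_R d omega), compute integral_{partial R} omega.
integral_(partial R) omega = -1/3

Stokes: integral_partial_R omega = integral_R d omega with d omega = (∂Q/∂x - ∂P/∂y) dx ∧ dy.
  ∂Q/∂x = -2*y
  ∂P/∂y = 0
  integrand = ∂Q/∂x - ∂P/∂y = -2*y.
Integrating over R: integral_0^1 integral_0^{1-x} (-2*y) dy dx = -1/3.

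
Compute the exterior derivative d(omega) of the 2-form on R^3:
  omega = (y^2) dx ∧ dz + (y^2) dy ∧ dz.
d(omega) = (-2*y) dx ∧ dy ∧ dz

For a 2-form omega = sum_{i<j} g_{ij} dx_i ∧ dx_j, the exterior derivative is
  d(omega) = sum_{i<j} d(g_{ij}) ∧ dx_i ∧ dx_j = sum_{i<j, k} (∂g_{ij}/∂x_k) dx_k ∧ dx_i ∧ dx_j.
Expand each term, using dx_k ∧ dx_i ∧ dx_j = sgn(permutation) dx_{(a)} ∧ dx_{(b)} ∧ dx_{(c)} with (a < b < c) sorted:
  d(y^2) includes (∂/∂y)(y^2) dy = (2*y) dy, which multiplied by dx ∧ dz gives (-2*y) dx ∧ dy ∧ dz
Collecting like 3-forms: d(omega) = (-2*y) dx ∧ dy ∧ dz.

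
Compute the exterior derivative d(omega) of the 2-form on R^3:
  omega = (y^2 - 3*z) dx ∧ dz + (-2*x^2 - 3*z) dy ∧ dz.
d(omega) = (-4*x - 2*y) dx ∧ dy ∧ dz

For a 2-form omega = sum_{i<j} g_{ij} dx_i ∧ dx_j, the exterior derivative is
  d(omega) = sum_{i<j} d(g_{ij}) ∧ dx_i ∧ dx_j = sum_{i<j, k} (∂g_{ij}/∂x_k) dx_k ∧ dx_i ∧ dx_j.
Expand each term, using dx_k ∧ dx_i ∧ dx_j = sgn(permutation) dx_{(a)} ∧ dx_{(b)} ∧ dx_{(c)} with (a < b < c) sorted:
  d(y^2 - 3*z) includes (∂/∂y)(y^2 - 3*z) dy = (2*y) dy, which multiplied by dx ∧ dz gives (-2*y) dx ∧ dy ∧ dz
  d(-2*x^2 - 3*z) includes (∂/∂x)(-2*x^2 - 3*z) dx = (-4*x) dx, which multiplied by dy ∧ dz gives (-4*x) dx ∧ dy ∧ dz
Collecting like 3-forms: d(omega) = (-4*x - 2*y) dx ∧ dy ∧ dz.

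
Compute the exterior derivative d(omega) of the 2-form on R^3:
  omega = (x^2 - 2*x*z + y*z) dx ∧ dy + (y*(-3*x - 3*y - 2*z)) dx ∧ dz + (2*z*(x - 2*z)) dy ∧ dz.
d(omega) = (x + 7*y + 4*z) dx ∧ dy ∧ dz

For a 2-form omega = sum_{i<j} g_{ij} dx_i ∧ dx_j, the exterior derivative is
  d(omega) = sum_{i<j} d(g_{ij}) ∧ dx_i ∧ dx_j = sum_{i<j, k} (∂g_{ij}/∂x_k) dx_k ∧ dx_i ∧ dx_j.
Expand each term, using dx_k ∧ dx_i ∧ dx_j = sgn(permutation) dx_{(a)} ∧ dx_{(b)} ∧ dx_{(c)} with (a < b < c) sorted:
  d(x^2 - 2*x*z + y*z) includes (∂/∂z)(x^2 - 2*x*z + y*z) dz = (-2*x + y) dz, which multiplied by dx ∧ dy gives (-2*x + y) dx ∧ dy ∧ dz
  d(y*(-3*x - 3*y - 2*z)) includes (∂/∂y)(y*(-3*x - 3*y - 2*z)) dy = (-3*x - 6*y - 2*z) dy, which multiplied by dx ∧ dz gives (3*x + 6*y + 2*z) dx ∧ dy ∧ dz
  d(2*z*(x - 2*z)) includes (∂/∂x)(2*z*(x - 2*z)) dx = (2*z) dx, which multiplied by dy ∧ dz gives (2*z) dx ∧ dy ∧ dz
Collecting like 3-forms: d(omega) = (x + 7*y + 4*z) dx ∧ dy ∧ dz.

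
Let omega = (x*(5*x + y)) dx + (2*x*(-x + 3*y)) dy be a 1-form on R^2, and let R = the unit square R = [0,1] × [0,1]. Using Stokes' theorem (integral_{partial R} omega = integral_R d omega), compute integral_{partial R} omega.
integral_(partial R) omega = 1/2

Stokes: integral_partial_R omega = integral_R d omega with d omega = (∂Q/∂x - ∂P/∂y) dx ∧ dy.
  ∂Q/∂x = -4*x + 6*y
  ∂P/∂y = x
  integrand = ∂Q/∂x - ∂P/∂y = -5*x + 6*y.
Integrating over R: integral_0^1 integral_0^1 (-5*x + 6*y) dx dy = 1/2.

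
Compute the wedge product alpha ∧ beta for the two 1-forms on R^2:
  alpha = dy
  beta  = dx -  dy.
alpha ∧ beta = (-1) dx ∧ dy

Distribute the wedge, using dx_i ∧ dx_j = -dx_j ∧ dx_i and dx_i ∧ dx_i = 0. For each pair (i, j) with i < j, the coefficient of dx_i ∧ dx_j in alpha ∧ beta is (alpha_i * beta_j - alpha_j * beta_i). Collecting: alpha ∧ beta = (-1) dx ∧ dy.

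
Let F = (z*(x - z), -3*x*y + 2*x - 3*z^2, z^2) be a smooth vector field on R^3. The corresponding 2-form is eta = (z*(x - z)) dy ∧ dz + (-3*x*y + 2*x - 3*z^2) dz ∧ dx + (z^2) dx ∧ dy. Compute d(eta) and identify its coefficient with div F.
d(eta) = (-3*x + 3*z) dx ∧ dy ∧ dz; div F = -3*x + 3*z

For a 2-form in R^3 of the form above, applying d gives a 3-form with coefficient ∂P/∂x + ∂Q/∂y + ∂R/∂z:
  ∂P/∂x = z
  ∂Q/∂y = -3*x
  ∂R/∂z = 2*z
Sum = -3*x + 3*z, which is exactly div F.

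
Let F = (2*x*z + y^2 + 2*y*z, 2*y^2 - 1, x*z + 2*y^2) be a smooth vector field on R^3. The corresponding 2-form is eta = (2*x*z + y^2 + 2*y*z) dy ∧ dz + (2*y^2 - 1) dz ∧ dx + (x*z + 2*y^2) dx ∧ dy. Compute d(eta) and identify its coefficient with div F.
d(eta) = (x + 4*y + 2*z) dx ∧ dy ∧ dz; div F = x + 4*y + 2*z

For a 2-form in R^3 of the form above, applying d gives a 3-form with coefficient ∂P/∂x + ∂Q/∂y + ∂R/∂z:
  ∂P/∂x = 2*z
  ∂Q/∂y = 4*y
  ∂R/∂z = x
Sum = x + 4*y + 2*z, which is exactly div F.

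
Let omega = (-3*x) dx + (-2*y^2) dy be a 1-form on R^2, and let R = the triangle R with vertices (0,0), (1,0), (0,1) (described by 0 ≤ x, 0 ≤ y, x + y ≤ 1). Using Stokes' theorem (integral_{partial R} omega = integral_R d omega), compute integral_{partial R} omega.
integral_(partial R) omega = 0

Stokes: integral_partial_R omega = integral_R d omega with d omega = (∂Q/∂x - ∂P/∂y) dx ∧ dy.
  ∂Q/∂x = 0
  ∂P/∂y = 0
  integrand = ∂Q/∂x - ∂P/∂y = 0.
Integrating over R: integral_0^1 integral_0^{1-x} (0) dy dx = 0.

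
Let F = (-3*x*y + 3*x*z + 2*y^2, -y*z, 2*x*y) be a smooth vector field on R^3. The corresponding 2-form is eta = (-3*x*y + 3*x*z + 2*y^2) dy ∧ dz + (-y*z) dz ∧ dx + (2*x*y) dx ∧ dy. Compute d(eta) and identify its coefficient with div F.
d(eta) = (-3*y + 2*z) dx ∧ dy ∧ dz; div F = -3*y + 2*z

For a 2-form in R^3 of the form above, applying d gives a 3-form with coefficient ∂P/∂x + ∂Q/∂y + ∂R/∂z:
  ∂P/∂x = -3*y + 3*z
  ∂Q/∂y = -z
  ∂R/∂z = 0
Sum = -3*y + 2*z, which is exactly div F.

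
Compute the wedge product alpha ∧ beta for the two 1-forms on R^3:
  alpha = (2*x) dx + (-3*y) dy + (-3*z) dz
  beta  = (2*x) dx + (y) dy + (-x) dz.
alpha ∧ beta = (8*x*y) dx ∧ dy + (2*x*(-x + 3*z)) dx ∧ dz + (3*y*(x + z)) dy ∧ dz

Distribute the wedge, using dx_i ∧ dx_j = -dx_j ∧ dx_i and dx_i ∧ dx_i = 0. For each pair (i, j) with i < j, the coefficient of dx_i ∧ dx_j in alpha ∧ beta is (alpha_i * beta_j - alpha_j * beta_i). Collecting: alpha ∧ beta = (8*x*y) dx ∧ dy + (2*x*(-x + 3*z)) dx ∧ dz + (3*y*(x + z)) dy ∧ dz.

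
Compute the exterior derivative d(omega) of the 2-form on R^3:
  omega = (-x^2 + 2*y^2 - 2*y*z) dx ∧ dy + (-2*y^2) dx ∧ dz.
d(omega) = (2*y) dx ∧ dy ∧ dz

For a 2-form omega = sum_{i<j} g_{ij} dx_i ∧ dx_j, the exterior derivative is
  d(omega) = sum_{i<j} d(g_{ij}) ∧ dx_i ∧ dx_j = sum_{i<j, k} (∂g_{ij}/∂x_k) dx_k ∧ dx_i ∧ dx_j.
Expand each term, using dx_k ∧ dx_i ∧ dx_j = sgn(permutation) dx_{(a)} ∧ dx_{(b)} ∧ dx_{(c)} with (a < b < c) sorted:
  d(-x^2 + 2*y^2 - 2*y*z) includes (∂/∂z)(-x^2 + 2*y^2 - 2*y*z) dz = (-2*y) dz, which multiplied by dx ∧ dy gives (-2*y) dx ∧ dy ∧ dz
  d(-2*y^2) includes (∂/∂y)(-2*y^2) dy = (-4*y) dy, which multiplied by dx ∧ dz gives (4*y) dx ∧ dy ∧ dz
Collecting like 3-forms: d(omega) = (2*y) dx ∧ dy ∧ dz.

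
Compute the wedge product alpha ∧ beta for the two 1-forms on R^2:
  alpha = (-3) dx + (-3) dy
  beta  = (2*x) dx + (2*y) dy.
alpha ∧ beta = (6*x - 6*y) dx ∧ dy

Distribute the wedge, using dx_i ∧ dx_j = -dx_j ∧ dx_i and dx_i ∧ dx_i = 0. For each pair (i, j) with i < j, the coefficient of dx_i ∧ dx_j in alpha ∧ beta is (alpha_i * beta_j - alpha_j * beta_i). Collecting: alpha ∧ beta = (6*x - 6*y) dx ∧ dy.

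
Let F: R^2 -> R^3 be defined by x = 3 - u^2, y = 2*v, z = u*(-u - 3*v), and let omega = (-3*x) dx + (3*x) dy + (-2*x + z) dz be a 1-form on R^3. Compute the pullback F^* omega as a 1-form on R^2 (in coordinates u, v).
F^* omega = (-8*u^3 + 3*u^2*v + 9*u*v^2 + 30*u + 18*v) du + (-3*u^3 + 9*u^2*v - 6*u^2 + 18*u + 18) dv

Using F^*(f dg) = (f ∘ F) d(g ∘ F), substitute each coordinate x_i by F_i(u, v) in f_i, and replace dx_i by d F_i = (∂F_i/∂u) du + (∂F_i/∂v) dv.
  For the x component: f_1(F) = 3*u^2 - 9; d F_1 = (-2*u) du + (0) dv
  For the y component: f_2(F) = 9 - 3*u^2; d F_2 = (0) du + (2) dv
  For the z component: f_3(F) = u^2 - 3*u*v - 6; d F_3 = (-2*u - 3*v) du + (-3*u) dv
Combining and collecting du, dv coefficients:
  coeff of du: -8*u^3 + 3*u^2*v + 9*u*v^2 + 30*u + 18*v
  coeff of dv: -3*u^3 + 9*u^2*v - 6*u^2 + 18*u + 18
F^* omega = (-8*u^3 + 3*u^2*v + 9*u*v^2 + 30*u + 18*v) du + (-3*u^3 + 9*u^2*v - 6*u^2 + 18*u + 18) dv.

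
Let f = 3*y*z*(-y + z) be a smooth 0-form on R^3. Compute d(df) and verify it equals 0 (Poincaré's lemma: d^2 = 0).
d(df) = 0

Step 1: df = sum_i (∂f/∂x_i) dx_i = (0) dx + (3*z*(-2*y + z)) dy + (3*y*(-y + 2*z)) dz.
Step 2: Apply d again. Using the 1-form formula, the coefficient of dx ∧ dy in d(df) is ∂^2 f/∂x ∂y - ∂^2 f/∂y ∂x = (0) - (0) = 0 (equality of mixed partials for smooth f).
Similarly for dx ∧ dz and dy ∧ dz — all coefficients vanish. So d(df) = 0.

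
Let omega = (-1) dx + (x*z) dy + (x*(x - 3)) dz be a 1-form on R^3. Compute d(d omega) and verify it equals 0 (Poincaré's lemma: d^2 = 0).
d(d omega) = 0

Step 1: d omega = sum_{i<j} (∂f_j/∂x_i - ∂f_i/∂x_j) dx_i ∧ dx_j:
  coeff of dx ∧ dy: z
  coeff of dx ∧ dz: 2*x - 3
  coeff of dy ∧ dz: -x
Step 2: Apply d again to each 2-form coefficient. The only possible 3-form in R^3 is dx ∧ dy ∧ dz, with coefficient
  ∂(coeff of dy∧dz)/∂x - ∂(coeff of dx∧dz)/∂y + ∂(coeff of dx∧dy)/∂z
  = ∂/∂x (-x) - ∂/∂y (2*x - 3) + ∂/∂z (z).
Each of these terms simplifies to sums of mixed partials that cancel in pairs. The result is 0 (by equality of mixed partials for smooth functions — Schwarz / Clairaut).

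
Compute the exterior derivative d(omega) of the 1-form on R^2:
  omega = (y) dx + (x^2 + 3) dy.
d(omega) = (2*x - 1) dx ∧ dy

For a 1-form omega = sum_i f_i dx_i, the exterior derivative is
  d(omega) = sum_{i < j} (∂f_j/∂x_i - ∂f_i/∂x_j) dx_i ∧ dx_j.
  coefficient of dx ∧ dy: ∂f_2/∂x - ∂f_1/∂y = ∂(x^2 + 3)/∂x - ∂(y)/∂y = 2*x - 1
Assembling: d(omega) = (2*x - 1) dx ∧ dy.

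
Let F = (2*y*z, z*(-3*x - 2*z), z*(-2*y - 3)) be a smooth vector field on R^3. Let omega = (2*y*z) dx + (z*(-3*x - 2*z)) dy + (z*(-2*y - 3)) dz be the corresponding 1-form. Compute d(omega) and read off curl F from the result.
d(omega) = (3*x + 2*z) dy ∧ dz + (2*y) dz ∧ dx + (-5*z) dx ∧ dy; curl F = (3*x + 2*z, 2*y, -5*z)

d omega = sum_{i<j} (∂f_j/∂x_i - ∂f_i/∂x_j) dx_i ∧ dx_j. Under the identification (dy ∧ dz, dz ∧ dx, dx ∧ dy) ↔ (e_x, e_y, e_z), the coefficients are exactly the components of curl F. Compute:
  ∂R/∂y - ∂Q/∂z = (-2*z) - (-3*x - 4*z) = 3*x + 2*z
  ∂P/∂z - ∂R/∂x = (2*y) - (0) = 2*y
  ∂Q/∂x - ∂P/∂y = (-3*z) - (2*z) = -5*z.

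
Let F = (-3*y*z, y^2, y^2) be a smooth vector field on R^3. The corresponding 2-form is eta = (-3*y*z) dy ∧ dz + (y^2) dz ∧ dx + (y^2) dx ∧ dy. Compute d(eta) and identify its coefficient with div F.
d(eta) = (2*y) dx ∧ dy ∧ dz; div F = 2*y

For a 2-form in R^3 of the form above, applying d gives a 3-form with coefficient ∂P/∂x + ∂Q/∂y + ∂R/∂z:
  ∂P/∂x = 0
  ∂Q/∂y = 2*y
  ∂R/∂z = 0
Sum = 2*y, which is exactly div F.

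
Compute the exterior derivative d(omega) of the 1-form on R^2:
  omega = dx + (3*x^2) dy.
d(omega) = (6*x) dx ∧ dy

For a 1-form omega = sum_i f_i dx_i, the exterior derivative is
  d(omega) = sum_{i < j} (∂f_j/∂x_i - ∂f_i/∂x_j) dx_i ∧ dx_j.
  coefficient of dx ∧ dy: ∂f_2/∂x - ∂f_1/∂y = ∂(3*x^2)/∂x - ∂(1)/∂y = 6*x
Assembling: d(omega) = (6*x) dx ∧ dy.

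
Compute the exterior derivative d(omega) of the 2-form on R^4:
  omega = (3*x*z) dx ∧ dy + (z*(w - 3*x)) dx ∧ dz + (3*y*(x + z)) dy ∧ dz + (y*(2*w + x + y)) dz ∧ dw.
d(omega) = (3*x + 3*y) dx ∧ dy ∧ dz + (y + z) dx ∧ dz ∧ dw + (2*w + x + 2*y) dy ∧ dz ∧ dw

For a 2-form omega = sum_{i<j} g_{ij} dx_i ∧ dx_j, the exterior derivative is
  d(omega) = sum_{i<j} d(g_{ij}) ∧ dx_i ∧ dx_j = sum_{i<j, k} (∂g_{ij}/∂x_k) dx_k ∧ dx_i ∧ dx_j.
Expand each term, using dx_k ∧ dx_i ∧ dx_j = sgn(permutation) dx_{(a)} ∧ dx_{(b)} ∧ dx_{(c)} with (a < b < c) sorted:
  d(3*x*z) includes (∂/∂z)(3*x*z) dz = (3*x) dz, which multiplied by dx ∧ dy gives (3*x) dx ∧ dy ∧ dz
  d(z*(w - 3*x)) includes (∂/∂w)(z*(w - 3*x)) dw = (z) dw, which multiplied by dx ∧ dz gives (z) dx ∧ dz ∧ dw
  d(3*y*(x + z)) includes (∂/∂x)(3*y*(x + z)) dx = (3*y) dx, which multiplied by dy ∧ dz gives (3*y) dx ∧ dy ∧ dz
  d(y*(2*w + x + y)) includes (∂/∂x)(y*(2*w + x + y)) dx = (y) dx, which multiplied by dz ∧ dw gives (y) dx ∧ dz ∧ dw
  d(y*(2*w + x + y)) includes (∂/∂y)(y*(2*w + x + y)) dy = (2*w + x + 2*y) dy, which multiplied by dz ∧ dw gives (2*w + x + 2*y) dy ∧ dz ∧ dw
Collecting like 3-forms: d(omega) = (3*x + 3*y) dx ∧ dy ∧ dz + (y + z) dx ∧ dz ∧ dw + (2*w + x + 2*y) dy ∧ dz ∧ dw.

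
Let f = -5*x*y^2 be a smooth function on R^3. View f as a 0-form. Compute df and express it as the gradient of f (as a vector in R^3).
df = (-5*y^2) dx + (-10*x*y) dy + (0) dz; grad f = (-5*y^2, -10*x*y, 0)

For a 0-form f, d f = (∂f/∂x) dx + (∂f/∂y) dy + (∂f/∂z) dz. The components of the vector representation are exactly the entries of grad f in Cartesian coordinates:
  ∂f/∂x = -5*y^2
  ∂f/∂y = -10*x*y
  ∂f/∂z = 0.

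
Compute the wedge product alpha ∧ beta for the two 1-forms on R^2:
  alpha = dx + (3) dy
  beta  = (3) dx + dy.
alpha ∧ beta = (-8) dx ∧ dy

Distribute the wedge, using dx_i ∧ dx_j = -dx_j ∧ dx_i and dx_i ∧ dx_i = 0. For each pair (i, j) with i < j, the coefficient of dx_i ∧ dx_j in alpha ∧ beta is (alpha_i * beta_j - alpha_j * beta_i). Collecting: alpha ∧ beta = (-8) dx ∧ dy.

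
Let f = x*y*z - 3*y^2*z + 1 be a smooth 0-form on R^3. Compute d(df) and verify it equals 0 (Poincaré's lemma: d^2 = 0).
d(df) = 0

Step 1: df = sum_i (∂f/∂x_i) dx_i = (y*z) dx + (z*(x - 6*y)) dy + (y*(x - 3*y)) dz.
Step 2: Apply d again. Using the 1-form formula, the coefficient of dx ∧ dy in d(df) is ∂^2 f/∂x ∂y - ∂^2 f/∂y ∂x = (z) - (z) = 0 (equality of mixed partials for smooth f).
Similarly for dx ∧ dz and dy ∧ dz — all coefficients vanish. So d(df) = 0.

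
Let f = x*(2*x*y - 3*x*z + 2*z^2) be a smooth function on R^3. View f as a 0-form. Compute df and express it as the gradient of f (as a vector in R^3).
df = (4*x*y - 6*x*z + 2*z^2) dx + (2*x^2) dy + (x*(-3*x + 4*z)) dz; grad f = (4*x*y - 6*x*z + 2*z^2, 2*x^2, x*(-3*x + 4*z))

For a 0-form f, d f = (∂f/∂x) dx + (∂f/∂y) dy + (∂f/∂z) dz. The components of the vector representation are exactly the entries of grad f in Cartesian coordinates:
  ∂f/∂x = 4*x*y - 6*x*z + 2*z^2
  ∂f/∂y = 2*x^2
  ∂f/∂z = x*(-3*x + 4*z).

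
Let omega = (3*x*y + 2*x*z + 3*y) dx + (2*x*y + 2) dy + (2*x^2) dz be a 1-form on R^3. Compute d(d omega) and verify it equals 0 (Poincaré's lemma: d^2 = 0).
d(d omega) = 0

Step 1: d omega = sum_{i<j} (∂f_j/∂x_i - ∂f_i/∂x_j) dx_i ∧ dx_j:
  coeff of dx ∧ dy: -3*x + 2*y - 3
  coeff of dx ∧ dz: 2*x
  coeff of dy ∧ dz: 0
Step 2: Apply d again to each 2-form coefficient. The only possible 3-form in R^3 is dx ∧ dy ∧ dz, with coefficient
  ∂(coeff of dy∧dz)/∂x - ∂(coeff of dx∧dz)/∂y + ∂(coeff of dx∧dy)/∂z
  = ∂/∂x (0) - ∂/∂y (2*x) + ∂/∂z (-3*x + 2*y - 3).
Each of these terms simplifies to sums of mixed partials that cancel in pairs. The result is 0 (by equality of mixed partials for smooth functions — Schwarz / Clairaut).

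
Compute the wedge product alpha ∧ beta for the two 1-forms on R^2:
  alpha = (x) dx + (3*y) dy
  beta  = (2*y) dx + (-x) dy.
alpha ∧ beta = (-x^2 - 6*y^2) dx ∧ dy

Distribute the wedge, using dx_i ∧ dx_j = -dx_j ∧ dx_i and dx_i ∧ dx_i = 0. For each pair (i, j) with i < j, the coefficient of dx_i ∧ dx_j in alpha ∧ beta is (alpha_i * beta_j - alpha_j * beta_i). Collecting: alpha ∧ beta = (-x^2 - 6*y^2) dx ∧ dy.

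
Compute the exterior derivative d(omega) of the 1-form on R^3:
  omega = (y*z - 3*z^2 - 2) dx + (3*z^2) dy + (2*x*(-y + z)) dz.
d(omega) = (-z) dx ∧ dy + (-3*y + 8*z) dx ∧ dz + (-2*x - 6*z) dy ∧ dz

For a 1-form omega = sum_i f_i dx_i, the exterior derivative is
  d(omega) = sum_{i < j} (∂f_j/∂x_i - ∂f_i/∂x_j) dx_i ∧ dx_j.
  coefficient of dx ∧ dy: ∂f_2/∂x - ∂f_1/∂y = ∂(3*z^2)/∂x - ∂(y*z - 3*z^2 - 2)/∂y = -z
  coefficient of dx ∧ dz: ∂f_3/∂x - ∂f_1/∂z = ∂(2*x*(-y + z))/∂x - ∂(y*z - 3*z^2 - 2)/∂z = -3*y + 8*z
  coefficient of dy ∧ dz: ∂f_3/∂y - ∂f_2/∂z = ∂(2*x*(-y + z))/∂y - ∂(3*z^2)/∂z = -2*x - 6*z
Assembling: d(omega) = (-z) dx ∧ dy + (-3*y + 8*z) dx ∧ dz + (-2*x - 6*z) dy ∧ dz.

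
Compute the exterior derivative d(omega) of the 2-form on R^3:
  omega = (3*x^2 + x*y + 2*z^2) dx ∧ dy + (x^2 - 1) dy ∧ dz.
d(omega) = (2*x + 4*z) dx ∧ dy ∧ dz

For a 2-form omega = sum_{i<j} g_{ij} dx_i ∧ dx_j, the exterior derivative is
  d(omega) = sum_{i<j} d(g_{ij}) ∧ dx_i ∧ dx_j = sum_{i<j, k} (∂g_{ij}/∂x_k) dx_k ∧ dx_i ∧ dx_j.
Expand each term, using dx_k ∧ dx_i ∧ dx_j = sgn(permutation) dx_{(a)} ∧ dx_{(b)} ∧ dx_{(c)} with (a < b < c) sorted:
  d(3*x^2 + x*y + 2*z^2) includes (∂/∂z)(3*x^2 + x*y + 2*z^2) dz = (4*z) dz, which multiplied by dx ∧ dy gives (4*z) dx ∧ dy ∧ dz
  d(x^2 - 1) includes (∂/∂x)(x^2 - 1) dx = (2*x) dx, which multiplied by dy ∧ dz gives (2*x) dx ∧ dy ∧ dz
Collecting like 3-forms: d(omega) = (2*x + 4*z) dx ∧ dy ∧ dz.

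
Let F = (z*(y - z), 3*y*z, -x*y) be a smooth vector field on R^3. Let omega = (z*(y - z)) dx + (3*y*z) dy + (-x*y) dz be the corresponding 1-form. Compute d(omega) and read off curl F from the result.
d(omega) = (-x - 3*y) dy ∧ dz + (2*y - 2*z) dz ∧ dx + (-z) dx ∧ dy; curl F = (-x - 3*y, 2*y - 2*z, -z)

d omega = sum_{i<j} (∂f_j/∂x_i - ∂f_i/∂x_j) dx_i ∧ dx_j. Under the identification (dy ∧ dz, dz ∧ dx, dx ∧ dy) ↔ (e_x, e_y, e_z), the coefficients are exactly the components of curl F. Compute:
  ∂R/∂y - ∂Q/∂z = (-x) - (3*y) = -x - 3*y
  ∂P/∂z - ∂R/∂x = (y - 2*z) - (-y) = 2*y - 2*z
  ∂Q/∂x - ∂P/∂y = (0) - (z) = -z.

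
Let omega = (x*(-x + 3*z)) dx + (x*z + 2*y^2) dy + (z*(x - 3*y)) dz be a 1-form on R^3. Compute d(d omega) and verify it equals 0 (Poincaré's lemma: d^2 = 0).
d(d omega) = 0

Step 1: d omega = sum_{i<j} (∂f_j/∂x_i - ∂f_i/∂x_j) dx_i ∧ dx_j:
  coeff of dx ∧ dy: z
  coeff of dx ∧ dz: -3*x + z
  coeff of dy ∧ dz: -x - 3*z
Step 2: Apply d again to each 2-form coefficient. The only possible 3-form in R^3 is dx ∧ dy ∧ dz, with coefficient
  ∂(coeff of dy∧dz)/∂x - ∂(coeff of dx∧dz)/∂y + ∂(coeff of dx∧dy)/∂z
  = ∂/∂x (-x - 3*z) - ∂/∂y (-3*x + z) + ∂/∂z (z).
Each of these terms simplifies to sums of mixed partials that cancel in pairs. The result is 0 (by equality of mixed partials for smooth functions — Schwarz / Clairaut).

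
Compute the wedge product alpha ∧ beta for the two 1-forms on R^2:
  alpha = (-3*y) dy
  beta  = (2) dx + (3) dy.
alpha ∧ beta = (6*y) dx ∧ dy

Distribute the wedge, using dx_i ∧ dx_j = -dx_j ∧ dx_i and dx_i ∧ dx_i = 0. For each pair (i, j) with i < j, the coefficient of dx_i ∧ dx_j in alpha ∧ beta is (alpha_i * beta_j - alpha_j * beta_i). Collecting: alpha ∧ beta = (6*y) dx ∧ dy.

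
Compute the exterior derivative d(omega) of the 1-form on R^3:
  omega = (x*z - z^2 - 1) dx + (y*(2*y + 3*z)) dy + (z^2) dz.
d(omega) = (-x + 2*z) dx ∧ dz + (-3*y) dy ∧ dz

For a 1-form omega = sum_i f_i dx_i, the exterior derivative is
  d(omega) = sum_{i < j} (∂f_j/∂x_i - ∂f_i/∂x_j) dx_i ∧ dx_j.
  coefficient of dx ∧ dz: ∂f_3/∂x - ∂f_1/∂z = ∂(z^2)/∂x - ∂(x*z - z^2 - 1)/∂z = -x + 2*z
  coefficient of dy ∧ dz: ∂f_3/∂y - ∂f_2/∂z = ∂(z^2)/∂y - ∂(y*(2*y + 3*z))/∂z = -3*y
Assembling: d(omega) = (-x + 2*z) dx ∧ dz + (-3*y) dy ∧ dz.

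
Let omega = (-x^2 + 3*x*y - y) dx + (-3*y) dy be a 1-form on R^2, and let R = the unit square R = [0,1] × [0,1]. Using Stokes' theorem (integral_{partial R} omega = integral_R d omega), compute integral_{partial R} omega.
integral_(partial R) omega = -1/2

Stokes: integral_partial_R omega = integral_R d omega with d omega = (∂Q/∂x - ∂P/∂y) dx ∧ dy.
  ∂Q/∂x = 0
  ∂P/∂y = 3*x - 1
  integrand = ∂Q/∂x - ∂P/∂y = 1 - 3*x.
Integrating over R: integral_0^1 integral_0^1 (1 - 3*x) dx dy = -1/2.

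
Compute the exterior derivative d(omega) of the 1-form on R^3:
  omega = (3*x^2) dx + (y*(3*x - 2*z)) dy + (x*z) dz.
d(omega) = (3*y) dx ∧ dy + (z) dx ∧ dz + (2*y) dy ∧ dz

For a 1-form omega = sum_i f_i dx_i, the exterior derivative is
  d(omega) = sum_{i < j} (∂f_j/∂x_i - ∂f_i/∂x_j) dx_i ∧ dx_j.
  coefficient of dx ∧ dy: ∂f_2/∂x - ∂f_1/∂y = ∂(y*(3*x - 2*z))/∂x - ∂(3*x^2)/∂y = 3*y
  coefficient of dx ∧ dz: ∂f_3/∂x - ∂f_1/∂z = ∂(x*z)/∂x - ∂(3*x^2)/∂z = z
  coefficient of dy ∧ dz: ∂f_3/∂y - ∂f_2/∂z = ∂(x*z)/∂y - ∂(y*(3*x - 2*z))/∂z = 2*y
Assembling: d(omega) = (3*y) dx ∧ dy + (z) dx ∧ dz + (2*y) dy ∧ dz.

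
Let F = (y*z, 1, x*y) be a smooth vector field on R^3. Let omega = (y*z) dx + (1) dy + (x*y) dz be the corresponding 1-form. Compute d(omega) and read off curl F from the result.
d(omega) = (x) dy ∧ dz + (0) dz ∧ dx + (-z) dx ∧ dy; curl F = (x, 0, -z)

d omega = sum_{i<j} (∂f_j/∂x_i - ∂f_i/∂x_j) dx_i ∧ dx_j. Under the identification (dy ∧ dz, dz ∧ dx, dx ∧ dy) ↔ (e_x, e_y, e_z), the coefficients are exactly the components of curl F. Compute:
  ∂R/∂y - ∂Q/∂z = (x) - (0) = x
  ∂P/∂z - ∂R/∂x = (y) - (y) = 0
  ∂Q/∂x - ∂P/∂y = (0) - (z) = -z.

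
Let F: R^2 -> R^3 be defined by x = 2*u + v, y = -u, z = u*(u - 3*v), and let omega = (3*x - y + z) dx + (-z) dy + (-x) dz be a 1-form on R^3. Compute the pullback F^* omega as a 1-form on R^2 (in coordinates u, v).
F^* omega = (-u^2 - 5*u*v + 14*u + 3*v^2 + 6*v) du + (7*u^2 + 7*u + 3*v) dv

Using F^*(f dg) = (f ∘ F) d(g ∘ F), substitute each coordinate x_i by F_i(u, v) in f_i, and replace dx_i by d F_i = (∂F_i/∂u) du + (∂F_i/∂v) dv.
  For the x component: f_1(F) = u^2 - 3*u*v + 7*u + 3*v; d F_1 = (2) du + (1) dv
  For the y component: f_2(F) = u*(-u + 3*v); d F_2 = (-1) du + (0) dv
  For the z component: f_3(F) = -2*u - v; d F_3 = (2*u - 3*v) du + (-3*u) dv
Combining and collecting du, dv coefficients:
  coeff of du: -u^2 - 5*u*v + 14*u + 3*v^2 + 6*v
  coeff of dv: 7*u^2 + 7*u + 3*v
F^* omega = (-u^2 - 5*u*v + 14*u + 3*v^2 + 6*v) du + (7*u^2 + 7*u + 3*v) dv.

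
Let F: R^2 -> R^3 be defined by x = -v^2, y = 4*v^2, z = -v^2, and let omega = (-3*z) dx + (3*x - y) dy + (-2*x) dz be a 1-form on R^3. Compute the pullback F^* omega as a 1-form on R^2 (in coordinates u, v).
F^* omega = (-66*v^3) dv

Using F^*(f dg) = (f ∘ F) d(g ∘ F), substitute each coordinate x_i by F_i(u, v) in f_i, and replace dx_i by d F_i = (∂F_i/∂u) du + (∂F_i/∂v) dv.
  For the x component: f_1(F) = 3*v^2; d F_1 = (0) du + (-2*v) dv
  For the y component: f_2(F) = -7*v^2; d F_2 = (0) du + (8*v) dv
  For the z component: f_3(F) = 2*v^2; d F_3 = (0) du + (-2*v) dv
Combining and collecting du, dv coefficients:
  coeff of du: 0
  coeff of dv: -66*v^3
F^* omega = (-66*v^3) dv.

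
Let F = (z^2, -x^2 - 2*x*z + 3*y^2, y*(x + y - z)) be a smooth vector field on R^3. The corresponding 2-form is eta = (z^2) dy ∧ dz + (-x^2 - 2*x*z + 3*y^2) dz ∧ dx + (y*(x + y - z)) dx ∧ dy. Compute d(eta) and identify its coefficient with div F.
d(eta) = (5*y) dx ∧ dy ∧ dz; div F = 5*y

For a 2-form in R^3 of the form above, applying d gives a 3-form with coefficient ∂P/∂x + ∂Q/∂y + ∂R/∂z:
  ∂P/∂x = 0
  ∂Q/∂y = 6*y
  ∂R/∂z = -y
Sum = 5*y, which is exactly div F.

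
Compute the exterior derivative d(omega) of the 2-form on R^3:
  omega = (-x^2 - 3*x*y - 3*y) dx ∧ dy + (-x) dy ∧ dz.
d(omega) = (-1) dx ∧ dy ∧ dz

For a 2-form omega = sum_{i<j} g_{ij} dx_i ∧ dx_j, the exterior derivative is
  d(omega) = sum_{i<j} d(g_{ij}) ∧ dx_i ∧ dx_j = sum_{i<j, k} (∂g_{ij}/∂x_k) dx_k ∧ dx_i ∧ dx_j.
Expand each term, using dx_k ∧ dx_i ∧ dx_j = sgn(permutation) dx_{(a)} ∧ dx_{(b)} ∧ dx_{(c)} with (a < b < c) sorted:
  d(-x) includes (∂/∂x)(-x) dx = (-1) dx, which multiplied by dy ∧ dz gives (-1) dx ∧ dy ∧ dz
Collecting like 3-forms: d(omega) = (-1) dx ∧ dy ∧ dz.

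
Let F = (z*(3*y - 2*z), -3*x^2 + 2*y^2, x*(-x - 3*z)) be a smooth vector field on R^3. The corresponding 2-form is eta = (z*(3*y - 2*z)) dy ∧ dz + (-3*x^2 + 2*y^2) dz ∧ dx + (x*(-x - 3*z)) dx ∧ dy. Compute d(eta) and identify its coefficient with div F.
d(eta) = (-3*x + 4*y) dx ∧ dy ∧ dz; div F = -3*x + 4*y

For a 2-form in R^3 of the form above, applying d gives a 3-form with coefficient ∂P/∂x + ∂Q/∂y + ∂R/∂z:
  ∂P/∂x = 0
  ∂Q/∂y = 4*y
  ∂R/∂z = -3*x
Sum = -3*x + 4*y, which is exactly div F.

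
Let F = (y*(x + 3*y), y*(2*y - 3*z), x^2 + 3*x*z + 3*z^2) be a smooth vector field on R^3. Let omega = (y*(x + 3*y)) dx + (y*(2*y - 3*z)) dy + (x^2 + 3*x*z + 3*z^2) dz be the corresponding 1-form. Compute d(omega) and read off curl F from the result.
d(omega) = (3*y) dy ∧ dz + (-2*x - 3*z) dz ∧ dx + (-x - 6*y) dx ∧ dy; curl F = (3*y, -2*x - 3*z, -x - 6*y)

d omega = sum_{i<j} (∂f_j/∂x_i - ∂f_i/∂x_j) dx_i ∧ dx_j. Under the identification (dy ∧ dz, dz ∧ dx, dx ∧ dy) ↔ (e_x, e_y, e_z), the coefficients are exactly the components of curl F. Compute:
  ∂R/∂y - ∂Q/∂z = (0) - (-3*y) = 3*y
  ∂P/∂z - ∂R/∂x = (0) - (2*x + 3*z) = -2*x - 3*z
  ∂Q/∂x - ∂P/∂y = (0) - (x + 6*y) = -x - 6*y.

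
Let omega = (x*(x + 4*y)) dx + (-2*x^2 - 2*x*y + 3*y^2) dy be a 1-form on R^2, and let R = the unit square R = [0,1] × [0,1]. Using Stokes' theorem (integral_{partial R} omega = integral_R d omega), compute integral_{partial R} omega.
integral_(partial R) omega = -5

Stokes: integral_partial_R omega = integral_R d omega with d omega = (∂Q/∂x - ∂P/∂y) dx ∧ dy.
  ∂Q/∂x = -4*x - 2*y
  ∂P/∂y = 4*x
  integrand = ∂Q/∂x - ∂P/∂y = -8*x - 2*y.
Integrating over R: integral_0^1 integral_0^1 (-8*x - 2*y) dx dy = -5.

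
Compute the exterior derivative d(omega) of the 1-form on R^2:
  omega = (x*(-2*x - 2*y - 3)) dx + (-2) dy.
d(omega) = (2*x) dx ∧ dy

For a 1-form omega = sum_i f_i dx_i, the exterior derivative is
  d(omega) = sum_{i < j} (∂f_j/∂x_i - ∂f_i/∂x_j) dx_i ∧ dx_j.
  coefficient of dx ∧ dy: ∂f_2/∂x - ∂f_1/∂y = ∂(-2)/∂x - ∂(x*(-2*x - 2*y - 3))/∂y = 2*x
Assembling: d(omega) = (2*x) dx ∧ dy.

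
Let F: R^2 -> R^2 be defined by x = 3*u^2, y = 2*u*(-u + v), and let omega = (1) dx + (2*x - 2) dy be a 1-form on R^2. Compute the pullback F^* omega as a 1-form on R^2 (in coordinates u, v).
F^* omega = (-24*u^3 + 12*u^2*v + 14*u - 4*v) du + (12*u^3 - 4*u) dv

Using F^*(f dg) = (f ∘ F) d(g ∘ F), substitute each coordinate x_i by F_i(u, v) in f_i, and replace dx_i by d F_i = (∂F_i/∂u) du + (∂F_i/∂v) dv.
  For the x component: f_1(F) = 1; d F_1 = (6*u) du + (0) dv
  For the y component: f_2(F) = 6*u^2 - 2; d F_2 = (-4*u + 2*v) du + (2*u) dv
Combining and collecting du, dv coefficients:
  coeff of du: -24*u^3 + 12*u^2*v + 14*u - 4*v
  coeff of dv: 12*u^3 - 4*u
F^* omega = (-24*u^3 + 12*u^2*v + 14*u - 4*v) du + (12*u^3 - 4*u) dv.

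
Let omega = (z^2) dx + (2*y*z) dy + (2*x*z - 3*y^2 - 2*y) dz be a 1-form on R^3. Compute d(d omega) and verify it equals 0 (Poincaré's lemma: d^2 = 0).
d(d omega) = 0

Step 1: d omega = sum_{i<j} (∂f_j/∂x_i - ∂f_i/∂x_j) dx_i ∧ dx_j:
  coeff of dx ∧ dy: 0
  coeff of dx ∧ dz: 0
  coeff of dy ∧ dz: -8*y - 2
Step 2: Apply d again to each 2-form coefficient. The only possible 3-form in R^3 is dx ∧ dy ∧ dz, with coefficient
  ∂(coeff of dy∧dz)/∂x - ∂(coeff of dx∧dz)/∂y + ∂(coeff of dx∧dy)/∂z
  = ∂/∂x (-8*y - 2) - ∂/∂y (0) + ∂/∂z (0).
Each of these terms simplifies to sums of mixed partials that cancel in pairs. The result is 0 (by equality of mixed partials for smooth functions — Schwarz / Clairaut).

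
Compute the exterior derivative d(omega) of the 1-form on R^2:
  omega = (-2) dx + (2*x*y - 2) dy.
d(omega) = (2*y) dx ∧ dy

For a 1-form omega = sum_i f_i dx_i, the exterior derivative is
  d(omega) = sum_{i < j} (∂f_j/∂x_i - ∂f_i/∂x_j) dx_i ∧ dx_j.
  coefficient of dx ∧ dy: ∂f_2/∂x - ∂f_1/∂y = ∂(2*x*y - 2)/∂x - ∂(-2)/∂y = 2*y
Assembling: d(omega) = (2*y) dx ∧ dy.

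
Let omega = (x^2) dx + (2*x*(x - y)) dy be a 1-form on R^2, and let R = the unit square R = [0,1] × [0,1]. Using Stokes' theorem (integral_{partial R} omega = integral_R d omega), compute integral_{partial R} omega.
integral_(partial R) omega = 1

Stokes: integral_partial_R omega = integral_R d omega with d omega = (∂Q/∂x - ∂P/∂y) dx ∧ dy.
  ∂Q/∂x = 4*x - 2*y
  ∂P/∂y = 0
  integrand = ∂Q/∂x - ∂P/∂y = 4*x - 2*y.
Integrating over R: integral_0^1 integral_0^1 (4*x - 2*y) dx dy = 1.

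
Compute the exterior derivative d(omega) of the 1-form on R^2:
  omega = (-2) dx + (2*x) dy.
d(omega) = (2) dx ∧ dy

For a 1-form omega = sum_i f_i dx_i, the exterior derivative is
  d(omega) = sum_{i < j} (∂f_j/∂x_i - ∂f_i/∂x_j) dx_i ∧ dx_j.
  coefficient of dx ∧ dy: ∂f_2/∂x - ∂f_1/∂y = ∂(2*x)/∂x - ∂(-2)/∂y = 2
Assembling: d(omega) = (2) dx ∧ dy.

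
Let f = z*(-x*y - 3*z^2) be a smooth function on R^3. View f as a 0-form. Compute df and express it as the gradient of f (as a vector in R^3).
df = (-y*z) dx + (-x*z) dy + (-x*y - 9*z^2) dz; grad f = (-y*z, -x*z, -x*y - 9*z^2)

For a 0-form f, d f = (∂f/∂x) dx + (∂f/∂y) dy + (∂f/∂z) dz. The components of the vector representation are exactly the entries of grad f in Cartesian coordinates:
  ∂f/∂x = -y*z
  ∂f/∂y = -x*z
  ∂f/∂z = -x*y - 9*z^2.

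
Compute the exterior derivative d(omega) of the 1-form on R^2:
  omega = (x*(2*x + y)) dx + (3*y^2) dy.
d(omega) = (-x) dx ∧ dy

For a 1-form omega = sum_i f_i dx_i, the exterior derivative is
  d(omega) = sum_{i < j} (∂f_j/∂x_i - ∂f_i/∂x_j) dx_i ∧ dx_j.
  coefficient of dx ∧ dy: ∂f_2/∂x - ∂f_1/∂y = ∂(3*y^2)/∂x - ∂(x*(2*x + y))/∂y = -x
Assembling: d(omega) = (-x) dx ∧ dy.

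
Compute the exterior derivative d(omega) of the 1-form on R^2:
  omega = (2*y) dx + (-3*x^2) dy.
d(omega) = (-6*x - 2) dx ∧ dy

For a 1-form omega = sum_i f_i dx_i, the exterior derivative is
  d(omega) = sum_{i < j} (∂f_j/∂x_i - ∂f_i/∂x_j) dx_i ∧ dx_j.
  coefficient of dx ∧ dy: ∂f_2/∂x - ∂f_1/∂y = ∂(-3*x^2)/∂x - ∂(2*y)/∂y = -6*x - 2
Assembling: d(omega) = (-6*x - 2) dx ∧ dy.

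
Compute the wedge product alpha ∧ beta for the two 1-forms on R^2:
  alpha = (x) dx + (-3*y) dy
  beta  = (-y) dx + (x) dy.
alpha ∧ beta = (x^2 - 3*y^2) dx ∧ dy

Distribute the wedge, using dx_i ∧ dx_j = -dx_j ∧ dx_i and dx_i ∧ dx_i = 0. For each pair (i, j) with i < j, the coefficient of dx_i ∧ dx_j in alpha ∧ beta is (alpha_i * beta_j - alpha_j * beta_i). Collecting: alpha ∧ beta = (x^2 - 3*y^2) dx ∧ dy.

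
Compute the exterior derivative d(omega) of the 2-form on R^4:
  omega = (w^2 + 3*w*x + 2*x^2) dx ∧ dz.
d(omega) = (2*w + 3*x) dx ∧ dz ∧ dw

For a 2-form omega = sum_{i<j} g_{ij} dx_i ∧ dx_j, the exterior derivative is
  d(omega) = sum_{i<j} d(g_{ij}) ∧ dx_i ∧ dx_j = sum_{i<j, k} (∂g_{ij}/∂x_k) dx_k ∧ dx_i ∧ dx_j.
Expand each term, using dx_k ∧ dx_i ∧ dx_j = sgn(permutation) dx_{(a)} ∧ dx_{(b)} ∧ dx_{(c)} with (a < b < c) sorted:
  d(w^2 + 3*w*x + 2*x^2) includes (∂/∂w)(w^2 + 3*w*x + 2*x^2) dw = (2*w + 3*x) dw, which multiplied by dx ∧ dz gives (2*w + 3*x) dx ∧ dz ∧ dw
Collecting like 3-forms: d(omega) = (2*w + 3*x) dx ∧ dz ∧ dw.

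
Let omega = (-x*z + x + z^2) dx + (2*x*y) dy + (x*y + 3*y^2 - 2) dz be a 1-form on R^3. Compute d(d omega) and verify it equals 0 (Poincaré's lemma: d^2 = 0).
d(d omega) = 0

Step 1: d omega = sum_{i<j} (∂f_j/∂x_i - ∂f_i/∂x_j) dx_i ∧ dx_j:
  coeff of dx ∧ dy: 2*y
  coeff of dx ∧ dz: x + y - 2*z
  coeff of dy ∧ dz: x + 6*y
Step 2: Apply d again to each 2-form coefficient. The only possible 3-form in R^3 is dx ∧ dy ∧ dz, with coefficient
  ∂(coeff of dy∧dz)/∂x - ∂(coeff of dx∧dz)/∂y + ∂(coeff of dx∧dy)/∂z
  = ∂/∂x (x + 6*y) - ∂/∂y (x + y - 2*z) + ∂/∂z (2*y).
Each of these terms simplifies to sums of mixed partials that cancel in pairs. The result is 0 (by equality of mixed partials for smooth functions — Schwarz / Clairaut).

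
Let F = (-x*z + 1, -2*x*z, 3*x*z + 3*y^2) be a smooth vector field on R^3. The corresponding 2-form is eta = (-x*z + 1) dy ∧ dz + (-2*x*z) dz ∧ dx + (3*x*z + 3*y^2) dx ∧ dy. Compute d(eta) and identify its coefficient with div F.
d(eta) = (3*x - z) dx ∧ dy ∧ dz; div F = 3*x - z

For a 2-form in R^3 of the form above, applying d gives a 3-form with coefficient ∂P/∂x + ∂Q/∂y + ∂R/∂z:
  ∂P/∂x = -z
  ∂Q/∂y = 0
  ∂R/∂z = 3*x
Sum = 3*x - z, which is exactly div F.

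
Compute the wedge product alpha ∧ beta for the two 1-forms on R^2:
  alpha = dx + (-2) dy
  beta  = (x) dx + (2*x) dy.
alpha ∧ beta = (4*x) dx ∧ dy

Distribute the wedge, using dx_i ∧ dx_j = -dx_j ∧ dx_i and dx_i ∧ dx_i = 0. For each pair (i, j) with i < j, the coefficient of dx_i ∧ dx_j in alpha ∧ beta is (alpha_i * beta_j - alpha_j * beta_i). Collecting: alpha ∧ beta = (4*x) dx ∧ dy.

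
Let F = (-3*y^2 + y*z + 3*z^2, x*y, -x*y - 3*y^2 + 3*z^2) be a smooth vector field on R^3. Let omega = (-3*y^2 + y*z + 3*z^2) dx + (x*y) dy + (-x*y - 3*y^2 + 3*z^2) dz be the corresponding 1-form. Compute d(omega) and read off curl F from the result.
d(omega) = (-x - 6*y) dy ∧ dz + (2*y + 6*z) dz ∧ dx + (7*y - z) dx ∧ dy; curl F = (-x - 6*y, 2*y + 6*z, 7*y - z)

d omega = sum_{i<j} (∂f_j/∂x_i - ∂f_i/∂x_j) dx_i ∧ dx_j. Under the identification (dy ∧ dz, dz ∧ dx, dx ∧ dy) ↔ (e_x, e_y, e_z), the coefficients are exactly the components of curl F. Compute:
  ∂R/∂y - ∂Q/∂z = (-x - 6*y) - (0) = -x - 6*y
  ∂P/∂z - ∂R/∂x = (y + 6*z) - (-y) = 2*y + 6*z
  ∂Q/∂x - ∂P/∂y = (y) - (-6*y + z) = 7*y - z.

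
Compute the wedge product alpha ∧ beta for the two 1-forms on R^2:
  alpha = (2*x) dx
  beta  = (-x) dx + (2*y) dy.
alpha ∧ beta = (4*x*y) dx ∧ dy

Distribute the wedge, using dx_i ∧ dx_j = -dx_j ∧ dx_i and dx_i ∧ dx_i = 0. For each pair (i, j) with i < j, the coefficient of dx_i ∧ dx_j in alpha ∧ beta is (alpha_i * beta_j - alpha_j * beta_i). Collecting: alpha ∧ beta = (4*x*y) dx ∧ dy.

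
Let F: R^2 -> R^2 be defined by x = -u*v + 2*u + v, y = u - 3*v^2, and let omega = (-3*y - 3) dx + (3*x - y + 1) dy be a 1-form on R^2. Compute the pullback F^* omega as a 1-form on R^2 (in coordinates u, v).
F^* omega = (-u - 9*v^3 + 21*v^2 + 6*v - 5) du + (3*u^2 + 9*u*v^2 - 30*u*v - 18*v^3 - 9*v^2 - 6*v - 3) dv

Using F^*(f dg) = (f ∘ F) d(g ∘ F), substitute each coordinate x_i by F_i(u, v) in f_i, and replace dx_i by d F_i = (∂F_i/∂u) du + (∂F_i/∂v) dv.
  For the x component: f_1(F) = -3*u + 9*v^2 - 3; d F_1 = (2 - v) du + (1 - u) dv
  For the y component: f_2(F) = -3*u*v + 5*u + 3*v^2 + 3*v + 1; d F_2 = (1) du + (-6*v) dv
Combining and collecting du, dv coefficients:
  coeff of du: -u - 9*v^3 + 21*v^2 + 6*v - 5
  coeff of dv: 3*u^2 + 9*u*v^2 - 30*u*v - 18*v^3 - 9*v^2 - 6*v - 3
F^* omega = (-u - 9*v^3 + 21*v^2 + 6*v - 5) du + (3*u^2 + 9*u*v^2 - 30*u*v - 18*v^3 - 9*v^2 - 6*v - 3) dv.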